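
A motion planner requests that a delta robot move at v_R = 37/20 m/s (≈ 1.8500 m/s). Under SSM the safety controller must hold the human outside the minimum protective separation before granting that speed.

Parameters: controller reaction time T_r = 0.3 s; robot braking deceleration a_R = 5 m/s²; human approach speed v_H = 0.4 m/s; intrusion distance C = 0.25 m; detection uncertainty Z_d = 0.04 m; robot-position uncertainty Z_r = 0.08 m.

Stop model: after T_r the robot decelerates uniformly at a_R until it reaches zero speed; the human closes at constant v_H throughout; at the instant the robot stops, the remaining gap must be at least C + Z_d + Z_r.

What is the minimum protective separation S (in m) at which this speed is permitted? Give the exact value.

S_min = 6141/4000 m = 1.5353 m

braking lasts T_s = (37/20)/5 = 0.3700 s
robot in T_r: 1.8500·0.3000 = 0.5550 m
braking distance = 1.8500²/(2·5.0000) = 0.3422 m
human closes 0.4000·0.6700 = 0.2680 m
residual clearance needed = 0.2500+0.0400+0.0800 = 0.3700 m
S_min ≈ 0.5550+0.3422+0.2680+0.3700  ⇒  S_min = 6141/4000 m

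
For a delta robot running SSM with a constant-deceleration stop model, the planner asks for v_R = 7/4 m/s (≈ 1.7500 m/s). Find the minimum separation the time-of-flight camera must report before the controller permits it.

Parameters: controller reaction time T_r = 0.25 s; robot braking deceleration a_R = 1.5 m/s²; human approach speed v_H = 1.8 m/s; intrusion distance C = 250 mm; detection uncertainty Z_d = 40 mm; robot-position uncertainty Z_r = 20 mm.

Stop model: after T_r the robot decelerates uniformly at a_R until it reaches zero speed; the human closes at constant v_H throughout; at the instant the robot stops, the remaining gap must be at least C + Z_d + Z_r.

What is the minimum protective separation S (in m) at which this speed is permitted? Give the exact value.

braking lasts T_s = (7/4)/(3/2) = 1.1667 s
robot in T_r: 1.7500·0.2500 = 0.4375 m
braking distance = 1.7500²/(2·1.5000) = 1.0208 m
person approaches 1.8000·(0.2500+1.1667) = 2.5500 m
C+Z_d+Z_r = 0.2500+0.0400+0.0200 = 0.3100 m
S_min ≈ 0.4375+1.0208+2.5500+0.3100  ⇒  S_min = 2591/600 m

S_min = 2591/600 m = 4.3183 m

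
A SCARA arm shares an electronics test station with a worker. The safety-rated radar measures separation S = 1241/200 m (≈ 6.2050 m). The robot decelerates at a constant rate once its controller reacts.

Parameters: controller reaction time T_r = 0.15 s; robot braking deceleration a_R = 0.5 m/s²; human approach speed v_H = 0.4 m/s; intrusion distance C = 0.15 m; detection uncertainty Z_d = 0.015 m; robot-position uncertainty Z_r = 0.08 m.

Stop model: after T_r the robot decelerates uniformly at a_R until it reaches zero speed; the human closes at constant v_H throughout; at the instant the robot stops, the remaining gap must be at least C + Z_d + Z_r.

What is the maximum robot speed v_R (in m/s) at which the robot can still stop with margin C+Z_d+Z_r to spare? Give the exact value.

v_R_max = 2 m/s = 2.0000 m/s

quadratic (1)·v² + (19/20)·v + (-59/10) = 0
  disc = (19/20)² − 4·(1)·(-59/10) = 9801/400 ; √disc = 99/20
  v_R = (−(19/20) + 99/20) / (2·(1)) = 2 m/s
check:
T_s = v_R/a_R = 2/(1/2) = 4.0000 s
robot in T_r: 2.0000·0.1500 = 0.3000 m
robot covers 2.0000·4.0000 − ½·0.5000·4.0000² = 4.0000 m while stopping
human closes 0.4000·4.1500 = 1.6600 m
C+Z_d+Z_r = 0.1500+0.0150+0.0800 = 0.2450 m
sum ≈ 0.3000+4.0000+1.6600+0.2450 ≈ 6.2050 m = S ✓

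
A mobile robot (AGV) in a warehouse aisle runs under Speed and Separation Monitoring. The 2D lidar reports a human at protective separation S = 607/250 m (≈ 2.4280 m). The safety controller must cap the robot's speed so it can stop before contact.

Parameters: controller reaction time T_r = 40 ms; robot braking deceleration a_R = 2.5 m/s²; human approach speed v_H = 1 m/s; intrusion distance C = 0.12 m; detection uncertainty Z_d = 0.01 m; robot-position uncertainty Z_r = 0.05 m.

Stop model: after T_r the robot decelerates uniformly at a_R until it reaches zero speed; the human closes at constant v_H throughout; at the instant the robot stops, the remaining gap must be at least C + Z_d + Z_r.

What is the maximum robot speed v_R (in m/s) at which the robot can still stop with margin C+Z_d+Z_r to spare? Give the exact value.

at the boundary: (1/5)·v² + (11/25)·v + (-276/125) = 0
  disc = (11/25)² − 4·(1/5)·(-276/125) = 49/25 ; √disc = 7/5
  v_R = (−(11/25) + 7/5) / (2·(1/5)) = 12/5 m/s
check:
stop time T_s = (12/5)/(5/2) = 0.9600 s
robot in T_r: 2.4000·0.0400 = 0.0960 m
robot covers 2.4000·0.9600 − ½·2.5000·0.9600² = 1.1520 m while stopping
person approaches 1.0000·(0.0400+0.9600) = 1.0000 m
residual clearance needed = 0.1200+0.0100+0.0500 = 0.1800 m
sum ≈ 0.0960+1.1520+1.0000+0.1800 ≈ 2.4280 m = S ✓

v_R_max = 12/5 m/s = 2.4000 m/s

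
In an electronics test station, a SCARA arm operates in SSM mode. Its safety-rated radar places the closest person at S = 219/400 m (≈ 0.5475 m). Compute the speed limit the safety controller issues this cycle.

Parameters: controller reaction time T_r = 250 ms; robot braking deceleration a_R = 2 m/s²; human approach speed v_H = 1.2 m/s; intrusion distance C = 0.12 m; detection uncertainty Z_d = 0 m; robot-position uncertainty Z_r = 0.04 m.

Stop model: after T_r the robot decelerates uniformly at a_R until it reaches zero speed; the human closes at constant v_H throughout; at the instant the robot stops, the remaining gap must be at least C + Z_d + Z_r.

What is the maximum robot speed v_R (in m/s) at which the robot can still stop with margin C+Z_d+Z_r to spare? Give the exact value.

quadratic (1/4)·v² + (17/20)·v + (-7/80) = 0
  disc = (17/20)² − 4·(1/4)·(-7/80) = 81/100 ; √disc = 9/10
  v_R = (−(17/20) + 9/10) / (2·(1/4)) = 1/10 m/s
check:
braking lasts T_s = (1/10)/2 = 0.0500 s
robot in T_r: 0.1000·0.2500 = 0.0250 m
robot under decel: 0.1000²/(2·2.0000) = 0.0025 m
person approaches 1.2000·(0.2500+0.0500) = 0.3600 m
residual clearance needed = 0.1200+0.0000+0.0400 = 0.1600 m
sum ≈ 0.0250+0.0025+0.3600+0.1600 ≈ 0.5475 m = S ✓

v_R_max = 1/10 m/s = 0.1000 m/s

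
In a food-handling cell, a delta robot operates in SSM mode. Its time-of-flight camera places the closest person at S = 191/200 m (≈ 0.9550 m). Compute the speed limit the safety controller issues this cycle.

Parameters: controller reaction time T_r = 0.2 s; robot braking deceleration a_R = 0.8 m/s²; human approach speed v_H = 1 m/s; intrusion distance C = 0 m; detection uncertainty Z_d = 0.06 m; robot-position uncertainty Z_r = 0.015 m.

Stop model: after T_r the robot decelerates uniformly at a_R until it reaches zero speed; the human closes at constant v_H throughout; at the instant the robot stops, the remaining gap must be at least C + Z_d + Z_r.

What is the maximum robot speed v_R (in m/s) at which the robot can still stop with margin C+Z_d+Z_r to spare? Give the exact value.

quadratic (5/8)·v² + (29/20)·v + (-17/25) = 0
  disc = (29/20)² − 4·(5/8)·(-17/25) = 1521/400 ; √disc = 39/20
  v_R = (−(29/20) + 39/20) / (2·(5/8)) = 2/5 m/s
check:
stop time T_s = (2/5)/(4/5) = 0.5000 s
reaction-phase robot travel = 0.4000·0.2000 = 0.0800 m
robot under decel: 0.4000²/(2·0.8000) = 0.1000 m
human closes 1.0000·0.7000 = 0.7000 m
residual clearance needed = 0.0000+0.0600+0.0150 = 0.0750 m
sum ≈ 0.0800+0.1000+0.7000+0.0750 ≈ 0.9550 m = S ✓

v_R_max = 2/5 m/s = 0.4000 m/s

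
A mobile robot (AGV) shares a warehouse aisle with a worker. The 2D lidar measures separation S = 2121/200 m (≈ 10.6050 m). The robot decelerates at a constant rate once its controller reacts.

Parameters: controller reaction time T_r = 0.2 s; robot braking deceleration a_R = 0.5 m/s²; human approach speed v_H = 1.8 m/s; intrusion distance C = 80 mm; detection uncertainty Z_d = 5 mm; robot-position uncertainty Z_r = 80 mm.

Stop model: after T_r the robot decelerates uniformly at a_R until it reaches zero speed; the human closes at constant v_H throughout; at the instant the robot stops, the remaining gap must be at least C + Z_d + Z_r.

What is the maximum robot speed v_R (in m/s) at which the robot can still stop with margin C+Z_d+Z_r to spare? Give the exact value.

at the boundary: (1)·v² + (19/5)·v + (-252/25) = 0
  disc = (19/5)² − 4·(1)·(-252/25) = 1369/25 ; √disc = 37/5
  v_R = (−(19/5) + 37/5) / (2·(1)) = 9/5 m/s
check:
T_s = v_R/a_R = (9/5)/(1/2) = 3.6000 s
robot covers v_R·T_r = 1.8000·0.2000 = 0.3600 m before braking
robot under decel: 1.8000²/(2·0.5000) = 3.2400 m
human closes 1.8000·3.8000 = 6.8400 m
margins: 0.0800+0.0050+0.0800 = 0.1650 m
sum ≈ 0.3600+3.2400+6.8400+0.1650 ≈ 10.6050 m = S ✓

v_R_max = 9/5 m/s = 1.8000 m/s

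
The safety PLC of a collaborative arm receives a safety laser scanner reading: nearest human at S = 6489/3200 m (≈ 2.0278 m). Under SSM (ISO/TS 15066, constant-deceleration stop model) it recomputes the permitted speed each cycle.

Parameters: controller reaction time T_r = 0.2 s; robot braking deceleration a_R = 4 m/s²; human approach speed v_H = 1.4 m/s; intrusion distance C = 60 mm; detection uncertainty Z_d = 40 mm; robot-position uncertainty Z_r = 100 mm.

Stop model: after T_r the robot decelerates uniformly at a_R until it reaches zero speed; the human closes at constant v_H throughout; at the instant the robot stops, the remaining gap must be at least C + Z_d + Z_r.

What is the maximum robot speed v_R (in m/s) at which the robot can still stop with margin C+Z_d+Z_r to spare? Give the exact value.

at the boundary: (1/8)·v² + (11/20)·v + (-4953/3200) = 0
  disc = (11/20)² − 4·(1/8)·(-4953/3200) = 6889/6400 ; √disc = 83/80
  v_R = (−(11/20) + 83/80) / (2·(1/8)) = 39/20 m/s
check:
braking lasts T_s = (39/20)/4 = 0.4875 s
robot in T_r: 1.9500·0.2000 = 0.3900 m
robot covers 1.9500·0.4875 − ½·4.0000·0.4875² = 0.4753 m while stopping
person approaches 1.4000·(0.2000+0.4875) = 0.9625 m
residual clearance needed = 0.0600+0.0400+0.1000 = 0.2000 m
sum ≈ 0.3900+0.4753+0.9625+0.2000 ≈ 2.0278 m = S ✓

v_R_max = 39/20 m/s = 1.9500 m/s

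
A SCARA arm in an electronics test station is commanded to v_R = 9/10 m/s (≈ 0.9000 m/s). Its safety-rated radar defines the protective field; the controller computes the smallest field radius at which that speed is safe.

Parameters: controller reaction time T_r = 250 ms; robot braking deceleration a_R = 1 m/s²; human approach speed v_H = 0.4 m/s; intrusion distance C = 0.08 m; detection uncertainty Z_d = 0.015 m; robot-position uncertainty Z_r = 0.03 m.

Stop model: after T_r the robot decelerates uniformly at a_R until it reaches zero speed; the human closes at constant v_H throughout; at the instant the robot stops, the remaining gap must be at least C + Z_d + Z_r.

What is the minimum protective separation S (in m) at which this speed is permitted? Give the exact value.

S_min = 243/200 m = 1.2150 m

stop time T_s = (9/10)/1 = 0.9000 s
robot in T_r: 0.9000·0.2500 = 0.2250 m
braking distance = 0.9000²/(2·1.0000) = 0.4050 m
person approaches 0.4000·(0.2500+0.9000) = 0.4600 m
margins: 0.0800+0.0150+0.0300 = 0.1250 m
S_min ≈ 0.2250+0.4050+0.4600+0.1250  ⇒  S_min = 243/200 m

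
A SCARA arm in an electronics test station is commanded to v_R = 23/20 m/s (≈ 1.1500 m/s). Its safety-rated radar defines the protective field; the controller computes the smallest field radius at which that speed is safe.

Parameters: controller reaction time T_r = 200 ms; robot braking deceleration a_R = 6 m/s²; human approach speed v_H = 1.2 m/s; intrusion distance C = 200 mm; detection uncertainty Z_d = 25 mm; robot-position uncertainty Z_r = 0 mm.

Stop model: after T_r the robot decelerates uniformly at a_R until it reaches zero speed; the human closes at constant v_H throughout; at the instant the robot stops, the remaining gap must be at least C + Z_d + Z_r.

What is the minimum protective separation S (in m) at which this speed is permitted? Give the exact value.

S_min = 4969/4800 m = 1.0352 m

T_s = v_R/a_R = (23/20)/6 = 0.1917 s
robot covers v_R·T_r = 1.1500·0.2000 = 0.2300 m before braking
robot under decel: 1.1500²/(2·6.0000) = 0.1102 m
human closes 1.2000·0.3917 = 0.4700 m
C+Z_d+Z_r = 0.2000+0.0250+0.0000 = 0.2250 m
S_min ≈ 0.2300+0.1102+0.4700+0.2250  ⇒  S_min = 4969/4800 m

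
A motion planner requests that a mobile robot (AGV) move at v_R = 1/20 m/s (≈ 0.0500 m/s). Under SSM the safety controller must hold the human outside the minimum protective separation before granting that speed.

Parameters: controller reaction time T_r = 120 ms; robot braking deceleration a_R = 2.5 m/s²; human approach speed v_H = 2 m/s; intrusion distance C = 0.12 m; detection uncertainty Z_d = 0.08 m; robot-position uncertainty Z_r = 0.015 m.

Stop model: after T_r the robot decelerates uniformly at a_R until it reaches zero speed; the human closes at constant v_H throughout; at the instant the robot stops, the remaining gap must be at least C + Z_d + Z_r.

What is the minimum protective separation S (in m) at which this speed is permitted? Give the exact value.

S_min = 1003/2000 m = 0.5015 m

T_s = v_R/a_R = (1/20)/(5/2) = 0.0200 s
robot covers v_R·T_r = 0.0500·0.1200 = 0.0060 m before braking
robot covers 0.0500·0.0200 − ½·2.5000·0.0200² = 0.0005 m while stopping
human closes 2.0000·0.1400 = 0.2800 m
residual clearance needed = 0.1200+0.0800+0.0150 = 0.2150 m
S_min ≈ 0.0060+0.0005+0.2800+0.2150  ⇒  S_min = 1003/2000 m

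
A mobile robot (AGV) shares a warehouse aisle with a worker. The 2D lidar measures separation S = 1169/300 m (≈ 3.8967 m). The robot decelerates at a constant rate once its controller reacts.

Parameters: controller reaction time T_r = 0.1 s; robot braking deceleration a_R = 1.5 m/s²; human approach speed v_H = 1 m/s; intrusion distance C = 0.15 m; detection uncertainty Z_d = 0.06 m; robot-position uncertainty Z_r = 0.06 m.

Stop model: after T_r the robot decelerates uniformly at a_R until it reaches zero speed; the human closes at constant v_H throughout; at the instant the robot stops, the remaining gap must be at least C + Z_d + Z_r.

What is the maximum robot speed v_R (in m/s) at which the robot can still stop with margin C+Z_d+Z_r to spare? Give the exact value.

quadratic (1/3)·v² + (23/30)·v + (-529/150) = 0
  disc = (23/30)² − 4·(1/3)·(-529/150) = 529/100 ; √disc = 23/10
  v_R = (−(23/30) + 23/10) / (2·(1/3)) = 23/10 m/s
check:
stop time T_s = (23/10)/(3/2) = 1.5333 s
robot covers v_R·T_r = 2.3000·0.1000 = 0.2300 m before braking
braking distance = 2.3000²/(2·1.5000) = 1.7633 m
person approaches 1.0000·(0.1000+1.5333) = 1.6333 m
C+Z_d+Z_r = 0.1500+0.0600+0.0600 = 0.2700 m
sum ≈ 0.2300+1.7633+1.6333+0.2700 ≈ 3.8967 m = S ✓

v_R_max = 23/10 m/s = 2.3000 m/s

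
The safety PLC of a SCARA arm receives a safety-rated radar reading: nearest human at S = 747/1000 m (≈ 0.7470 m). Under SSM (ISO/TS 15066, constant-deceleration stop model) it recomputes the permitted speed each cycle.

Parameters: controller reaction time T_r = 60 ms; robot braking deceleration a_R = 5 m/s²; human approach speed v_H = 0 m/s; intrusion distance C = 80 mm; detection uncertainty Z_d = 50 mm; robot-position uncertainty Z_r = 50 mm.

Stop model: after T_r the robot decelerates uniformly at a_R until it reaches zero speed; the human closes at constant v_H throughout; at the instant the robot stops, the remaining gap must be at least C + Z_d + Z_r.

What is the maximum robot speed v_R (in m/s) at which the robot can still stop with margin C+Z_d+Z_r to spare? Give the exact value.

v_R_max = 21/10 m/s = 2.1000 m/s

at the boundary: (1/10)·v² + (3/50)·v + (-567/1000) = 0
  disc = (3/50)² − 4·(1/10)·(-567/1000) = 144/625 ; √disc = 12/25
  v_R = (−(3/50) + 12/25) / (2·(1/10)) = 21/10 m/s
check:
T_s = v_R/a_R = (21/10)/5 = 0.4200 s
reaction-phase robot travel = 2.1000·0.0600 = 0.1260 m
braking distance = 2.1000²/(2·5.0000) = 0.4410 m
human over T_r+T_s: 0.0000·(0.0600+0.4200) = 0.0000 m
margins: 0.0800+0.0500+0.0500 = 0.1800 m
sum ≈ 0.1260+0.4410+0.0000+0.1800 ≈ 0.7470 m = S ✓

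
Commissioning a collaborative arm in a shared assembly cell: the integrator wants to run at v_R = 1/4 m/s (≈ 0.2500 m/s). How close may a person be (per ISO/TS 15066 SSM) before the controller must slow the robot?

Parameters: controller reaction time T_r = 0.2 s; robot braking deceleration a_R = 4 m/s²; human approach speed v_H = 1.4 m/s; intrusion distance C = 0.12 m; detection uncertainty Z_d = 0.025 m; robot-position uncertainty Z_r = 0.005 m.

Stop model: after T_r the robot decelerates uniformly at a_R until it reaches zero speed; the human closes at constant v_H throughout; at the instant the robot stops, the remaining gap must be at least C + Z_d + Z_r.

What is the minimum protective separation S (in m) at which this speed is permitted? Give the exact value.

S_min = 1841/3200 m = 0.5753 m

braking lasts T_s = (1/4)/4 = 0.0625 s
robot in T_r: 0.2500·0.2000 = 0.0500 m
robot under decel: 0.2500²/(2·4.0000) = 0.0078 m
human closes 1.4000·0.2625 = 0.3675 m
C+Z_d+Z_r = 0.1200+0.0250+0.0050 = 0.1500 m
S_min ≈ 0.0500+0.0078+0.3675+0.1500  ⇒  S_min = 1841/3200 m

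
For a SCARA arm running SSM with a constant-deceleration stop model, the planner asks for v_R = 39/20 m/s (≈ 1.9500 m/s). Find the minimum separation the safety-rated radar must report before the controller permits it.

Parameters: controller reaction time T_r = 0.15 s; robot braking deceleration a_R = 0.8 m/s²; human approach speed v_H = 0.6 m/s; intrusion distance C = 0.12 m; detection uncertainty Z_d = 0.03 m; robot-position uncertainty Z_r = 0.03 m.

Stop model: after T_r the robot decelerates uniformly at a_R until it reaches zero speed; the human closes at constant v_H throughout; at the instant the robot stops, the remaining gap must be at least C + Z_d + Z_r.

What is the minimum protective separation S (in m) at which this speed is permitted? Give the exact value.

S_min = 2817/640 m = 4.4016 m

T_s = v_R/a_R = (39/20)/(4/5) = 2.4375 s
reaction-phase robot travel = 1.9500·0.1500 = 0.2925 m
braking distance = 1.9500²/(2·0.8000) = 2.3766 m
person approaches 0.6000·(0.1500+2.4375) = 1.5525 m
residual clearance needed = 0.1200+0.0300+0.0300 = 0.1800 m
S_min ≈ 0.2925+2.3766+1.5525+0.1800  ⇒  S_min = 2817/640 m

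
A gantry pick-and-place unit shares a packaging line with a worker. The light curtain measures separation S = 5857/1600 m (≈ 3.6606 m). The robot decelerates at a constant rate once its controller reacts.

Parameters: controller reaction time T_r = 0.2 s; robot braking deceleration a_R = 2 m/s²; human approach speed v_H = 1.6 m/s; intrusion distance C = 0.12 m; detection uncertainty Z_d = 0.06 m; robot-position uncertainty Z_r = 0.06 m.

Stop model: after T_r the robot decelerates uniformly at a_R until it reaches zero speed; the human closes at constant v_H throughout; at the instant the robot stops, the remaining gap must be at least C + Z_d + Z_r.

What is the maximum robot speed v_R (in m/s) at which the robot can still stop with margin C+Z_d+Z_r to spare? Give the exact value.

collect terms ⇒ (1/4)·v_R² + (1)·v_R + (-4961/1600) = 0
  disc = (1)² − 4·(1/4)·(-4961/1600) = 6561/1600 ; √disc = 81/40
  v_R = (−(1) + 81/40) / (2·(1/4)) = 41/20 m/s
check:
braking lasts T_s = (41/20)/2 = 1.0250 s
robot in T_r: 2.0500·0.2000 = 0.4100 m
braking distance = 2.0500²/(2·2.0000) = 1.0506 m
human over T_r+T_s: 1.6000·(0.2000+1.0250) = 1.9600 m
C+Z_d+Z_r = 0.1200+0.0600+0.0600 = 0.2400 m
sum ≈ 0.4100+1.0506+1.9600+0.2400 ≈ 3.6606 m = S ✓

v_R_max = 41/20 m/s = 2.0500 m/s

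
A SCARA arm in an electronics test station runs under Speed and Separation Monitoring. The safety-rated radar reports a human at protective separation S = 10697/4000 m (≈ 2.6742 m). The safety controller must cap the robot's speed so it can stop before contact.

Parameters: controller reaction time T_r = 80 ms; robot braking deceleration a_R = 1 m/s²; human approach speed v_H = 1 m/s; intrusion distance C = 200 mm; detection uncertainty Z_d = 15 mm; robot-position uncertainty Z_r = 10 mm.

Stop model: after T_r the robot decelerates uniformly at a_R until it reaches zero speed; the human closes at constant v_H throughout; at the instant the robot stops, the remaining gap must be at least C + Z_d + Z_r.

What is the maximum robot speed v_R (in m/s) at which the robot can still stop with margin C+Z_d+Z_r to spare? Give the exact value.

at the boundary: (1/2)·v² + (27/25)·v + (-9477/4000) = 0
  disc = (27/25)² − 4·(1/2)·(-9477/4000) = 59049/10000 ; √disc = 243/100
  v_R = (−(27/25) + 243/100) / (2·(1/2)) = 27/20 m/s
check:
braking lasts T_s = (27/20)/1 = 1.3500 s
robot covers v_R·T_r = 1.3500·0.0800 = 0.1080 m before braking
robot under decel: 1.3500²/(2·1.0000) = 0.9113 m
human over T_r+T_s: 1.0000·(0.0800+1.3500) = 1.4300 m
residual clearance needed = 0.2000+0.0150+0.0100 = 0.2250 m
sum ≈ 0.1080+0.9113+1.4300+0.2250 ≈ 2.6742 m = S ✓

v_R_max = 27/20 m/s = 1.3500 m/s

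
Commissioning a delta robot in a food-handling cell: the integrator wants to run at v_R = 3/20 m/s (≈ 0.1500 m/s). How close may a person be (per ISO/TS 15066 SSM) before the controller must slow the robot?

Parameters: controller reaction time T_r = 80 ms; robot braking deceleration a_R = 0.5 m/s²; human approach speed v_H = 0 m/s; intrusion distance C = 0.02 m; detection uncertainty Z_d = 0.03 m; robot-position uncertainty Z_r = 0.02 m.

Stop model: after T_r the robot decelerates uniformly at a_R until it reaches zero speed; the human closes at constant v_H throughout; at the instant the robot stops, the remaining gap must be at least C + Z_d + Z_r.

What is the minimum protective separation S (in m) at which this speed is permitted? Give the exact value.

S_min = 209/2000 m = 0.1045 m

T_s = v_R/a_R = (3/20)/(1/2) = 0.3000 s
robot in T_r: 0.1500·0.0800 = 0.0120 m
braking distance = 0.1500²/(2·0.5000) = 0.0225 m
human closes 0.0000·0.3800 = 0.0000 m
margins: 0.0200+0.0300+0.0200 = 0.0700 m
S_min ≈ 0.0120+0.0225+0.0000+0.0700  ⇒  S_min = 209/2000 m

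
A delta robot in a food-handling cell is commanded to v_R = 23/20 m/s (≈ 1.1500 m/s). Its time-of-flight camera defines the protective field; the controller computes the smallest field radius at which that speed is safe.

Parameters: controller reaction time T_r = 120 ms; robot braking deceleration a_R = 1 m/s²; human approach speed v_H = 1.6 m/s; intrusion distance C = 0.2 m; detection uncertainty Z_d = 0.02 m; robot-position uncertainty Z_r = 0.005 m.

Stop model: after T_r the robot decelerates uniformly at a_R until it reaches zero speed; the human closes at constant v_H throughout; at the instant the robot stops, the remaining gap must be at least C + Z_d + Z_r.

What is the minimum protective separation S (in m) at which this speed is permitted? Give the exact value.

braking lasts T_s = (23/20)/1 = 1.1500 s
reaction-phase robot travel = 1.1500·0.1200 = 0.1380 m
robot covers 1.1500·1.1500 − ½·1.0000·1.1500² = 0.6613 m while stopping
person approaches 1.6000·(0.1200+1.1500) = 2.0320 m
C+Z_d+Z_r = 0.2000+0.0200+0.0050 = 0.2250 m
S_min ≈ 0.1380+0.6613+2.0320+0.2250  ⇒  S_min = 489/160 m

S_min = 489/160 m = 3.0562 m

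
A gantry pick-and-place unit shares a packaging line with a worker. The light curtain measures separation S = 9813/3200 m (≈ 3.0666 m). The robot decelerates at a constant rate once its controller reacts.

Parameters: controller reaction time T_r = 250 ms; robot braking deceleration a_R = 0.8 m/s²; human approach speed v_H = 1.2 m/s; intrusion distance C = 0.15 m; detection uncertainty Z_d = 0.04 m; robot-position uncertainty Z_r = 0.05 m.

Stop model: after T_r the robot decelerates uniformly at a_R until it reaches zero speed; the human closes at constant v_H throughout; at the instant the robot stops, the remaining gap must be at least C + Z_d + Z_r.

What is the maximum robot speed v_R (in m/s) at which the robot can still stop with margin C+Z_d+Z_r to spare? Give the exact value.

v_R_max = 21/20 m/s = 1.0500 m/s

at the boundary: (5/8)·v² + (7/4)·v + (-1617/640) = 0
  disc = (7/4)² − 4·(5/8)·(-1617/640) = 2401/256 ; √disc = 49/16
  v_R = (−(7/4) + 49/16) / (2·(5/8)) = 21/20 m/s
check:
stop time T_s = (21/20)/(4/5) = 1.3125 s
robot covers v_R·T_r = 1.0500·0.2500 = 0.2625 m before braking
braking distance = 1.0500²/(2·0.8000) = 0.6891 m
human over T_r+T_s: 1.2000·(0.2500+1.3125) = 1.8750 m
C+Z_d+Z_r = 0.1500+0.0400+0.0500 = 0.2400 m
sum ≈ 0.2625+0.6891+1.8750+0.2400 ≈ 3.0666 m = S ✓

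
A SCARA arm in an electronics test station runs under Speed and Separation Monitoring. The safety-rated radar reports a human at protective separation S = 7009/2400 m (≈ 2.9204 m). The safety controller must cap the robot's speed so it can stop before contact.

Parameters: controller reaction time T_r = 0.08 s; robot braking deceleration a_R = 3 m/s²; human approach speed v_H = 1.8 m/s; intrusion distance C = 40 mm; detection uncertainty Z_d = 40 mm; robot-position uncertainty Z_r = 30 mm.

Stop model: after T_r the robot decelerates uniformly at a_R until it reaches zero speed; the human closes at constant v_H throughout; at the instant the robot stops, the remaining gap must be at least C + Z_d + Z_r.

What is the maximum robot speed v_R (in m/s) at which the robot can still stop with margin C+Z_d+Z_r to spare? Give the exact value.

quadratic (1/6)·v² + (17/25)·v + (-31997/12000) = 0
  disc = (17/25)² − 4·(1/6)·(-31997/12000) = 201601/90000 ; √disc = 449/300
  v_R = (−(17/25) + 449/300) / (2·(1/6)) = 49/20 m/s
check:
T_s = v_R/a_R = (49/20)/3 = 0.8167 s
reaction-phase robot travel = 2.4500·0.0800 = 0.1960 m
robot under decel: 2.4500²/(2·3.0000) = 1.0004 m
human closes 1.8000·0.8967 = 1.6140 m
residual clearance needed = 0.0400+0.0400+0.0300 = 0.1100 m
sum ≈ 0.1960+1.0004+1.6140+0.1100 ≈ 2.9204 m = S ✓

v_R_max = 49/20 m/s = 2.4500 m/s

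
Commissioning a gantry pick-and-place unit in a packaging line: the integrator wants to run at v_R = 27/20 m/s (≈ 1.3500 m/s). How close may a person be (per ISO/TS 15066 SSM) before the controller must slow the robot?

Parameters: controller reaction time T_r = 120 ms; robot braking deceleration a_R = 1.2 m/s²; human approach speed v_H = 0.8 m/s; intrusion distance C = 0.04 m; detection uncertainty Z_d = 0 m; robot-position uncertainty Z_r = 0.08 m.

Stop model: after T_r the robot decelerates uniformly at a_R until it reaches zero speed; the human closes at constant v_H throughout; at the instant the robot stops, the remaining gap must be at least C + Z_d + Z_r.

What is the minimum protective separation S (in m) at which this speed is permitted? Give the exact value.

S_min = 16299/8000 m = 2.0374 m

stop time T_s = (27/20)/(6/5) = 1.1250 s
reaction-phase robot travel = 1.3500·0.1200 = 0.1620 m
robot covers 1.3500·1.1250 − ½·1.2000·1.1250² = 0.7594 m while stopping
human over T_r+T_s: 0.8000·(0.1200+1.1250) = 0.9960 m
margins: 0.0400+0.0000+0.0800 = 0.1200 m
S_min ≈ 0.1620+0.7594+0.9960+0.1200  ⇒  S_min = 16299/8000 m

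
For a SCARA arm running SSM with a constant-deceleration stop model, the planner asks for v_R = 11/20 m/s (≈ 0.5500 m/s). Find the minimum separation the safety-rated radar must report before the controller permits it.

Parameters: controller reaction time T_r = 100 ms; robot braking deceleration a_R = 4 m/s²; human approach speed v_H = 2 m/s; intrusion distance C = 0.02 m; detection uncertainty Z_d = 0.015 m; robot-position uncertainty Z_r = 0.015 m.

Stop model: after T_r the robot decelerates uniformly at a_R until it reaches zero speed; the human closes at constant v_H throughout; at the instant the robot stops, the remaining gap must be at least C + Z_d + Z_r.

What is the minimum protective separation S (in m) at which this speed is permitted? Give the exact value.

stop time T_s = (11/20)/4 = 0.1375 s
robot covers v_R·T_r = 0.5500·0.1000 = 0.0550 m before braking
robot covers 0.5500·0.1375 − ½·4.0000·0.1375² = 0.0378 m while stopping
person approaches 2.0000·(0.1000+0.1375) = 0.4750 m
residual clearance needed = 0.0200+0.0150+0.0150 = 0.0500 m
S_min ≈ 0.0550+0.0378+0.4750+0.0500  ⇒  S_min = 1977/3200 m

S_min = 1977/3200 m = 0.6178 m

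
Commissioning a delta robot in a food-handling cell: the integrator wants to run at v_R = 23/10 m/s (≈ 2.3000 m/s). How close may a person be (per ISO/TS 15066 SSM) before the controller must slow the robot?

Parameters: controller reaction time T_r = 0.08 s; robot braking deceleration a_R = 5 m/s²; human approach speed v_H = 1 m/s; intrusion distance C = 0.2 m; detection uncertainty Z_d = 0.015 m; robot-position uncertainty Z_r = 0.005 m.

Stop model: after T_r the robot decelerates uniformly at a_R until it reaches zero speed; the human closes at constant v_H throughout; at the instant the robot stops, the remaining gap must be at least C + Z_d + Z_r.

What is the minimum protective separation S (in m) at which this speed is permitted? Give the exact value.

braking lasts T_s = (23/10)/5 = 0.4600 s
reaction-phase robot travel = 2.3000·0.0800 = 0.1840 m
robot covers 2.3000·0.4600 − ½·5.0000·0.4600² = 0.5290 m while stopping
human closes 1.0000·0.5400 = 0.5400 m
C+Z_d+Z_r = 0.2000+0.0150+0.0050 = 0.2200 m
S_min ≈ 0.1840+0.5290+0.5400+0.2200  ⇒  S_min = 1473/1000 m

S_min = 1473/1000 m = 1.4730 m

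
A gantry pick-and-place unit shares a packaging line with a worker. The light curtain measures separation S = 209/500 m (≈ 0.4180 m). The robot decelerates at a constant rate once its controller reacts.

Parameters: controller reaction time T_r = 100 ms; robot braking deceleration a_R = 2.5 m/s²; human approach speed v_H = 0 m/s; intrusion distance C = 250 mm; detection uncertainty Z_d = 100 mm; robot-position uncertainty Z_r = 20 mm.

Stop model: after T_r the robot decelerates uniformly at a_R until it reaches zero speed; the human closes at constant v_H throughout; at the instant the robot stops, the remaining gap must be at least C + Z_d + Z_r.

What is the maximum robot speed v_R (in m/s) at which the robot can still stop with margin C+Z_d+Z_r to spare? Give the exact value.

v_R_max = 3/10 m/s = 0.3000 m/s

quadratic (1/5)·v² + (1/10)·v + (-6/125) = 0
  disc = (1/10)² − 4·(1/5)·(-6/125) = 121/2500 ; √disc = 11/50
  v_R = (−(1/10) + 11/50) / (2·(1/5)) = 3/10 m/s
check:
T_s = v_R/a_R = (3/10)/(5/2) = 0.1200 s
reaction-phase robot travel = 0.3000·0.1000 = 0.0300 m
robot covers 0.3000·0.1200 − ½·2.5000·0.1200² = 0.0180 m while stopping
person approaches 0.0000·(0.1000+0.1200) = 0.0000 m
C+Z_d+Z_r = 0.2500+0.1000+0.0200 = 0.3700 m
sum ≈ 0.0300+0.0180+0.0000+0.3700 ≈ 0.4180 m = S ✓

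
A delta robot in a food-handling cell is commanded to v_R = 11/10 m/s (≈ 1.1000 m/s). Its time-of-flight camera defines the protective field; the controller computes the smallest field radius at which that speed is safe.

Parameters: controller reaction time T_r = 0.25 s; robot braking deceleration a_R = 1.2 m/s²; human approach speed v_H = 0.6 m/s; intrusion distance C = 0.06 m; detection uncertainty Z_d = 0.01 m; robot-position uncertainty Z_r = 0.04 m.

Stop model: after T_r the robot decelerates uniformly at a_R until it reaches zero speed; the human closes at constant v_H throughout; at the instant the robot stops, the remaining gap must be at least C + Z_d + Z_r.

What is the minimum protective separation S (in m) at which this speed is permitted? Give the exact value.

braking lasts T_s = (11/10)/(6/5) = 0.9167 s
robot covers v_R·T_r = 1.1000·0.2500 = 0.2750 m before braking
robot under decel: 1.1000²/(2·1.2000) = 0.5042 m
human over T_r+T_s: 0.6000·(0.2500+0.9167) = 0.7000 m
residual clearance needed = 0.0600+0.0100+0.0400 = 0.1100 m
S_min ≈ 0.2750+0.5042+0.7000+0.1100  ⇒  S_min = 1907/1200 m

S_min = 1907/1200 m = 1.5892 m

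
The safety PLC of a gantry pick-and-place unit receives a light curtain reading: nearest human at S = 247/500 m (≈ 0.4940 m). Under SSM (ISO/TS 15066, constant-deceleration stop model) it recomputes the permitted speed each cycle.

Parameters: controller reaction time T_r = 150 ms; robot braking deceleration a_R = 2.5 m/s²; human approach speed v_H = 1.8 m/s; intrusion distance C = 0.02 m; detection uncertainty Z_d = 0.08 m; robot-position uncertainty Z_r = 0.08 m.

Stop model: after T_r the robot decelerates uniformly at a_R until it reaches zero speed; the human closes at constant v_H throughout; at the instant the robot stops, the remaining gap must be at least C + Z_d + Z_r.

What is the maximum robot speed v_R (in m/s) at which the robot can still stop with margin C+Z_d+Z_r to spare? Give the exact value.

v_R_max = 1/20 m/s = 0.0500 m/s

collect terms ⇒ (1/5)·v_R² + (87/100)·v_R + (-11/250) = 0
  disc = (87/100)² − 4·(1/5)·(-11/250) = 7921/10000 ; √disc = 89/100
  v_R = (−(87/100) + 89/100) / (2·(1/5)) = 1/20 m/s
check:
braking lasts T_s = (1/20)/(5/2) = 0.0200 s
robot in T_r: 0.0500·0.1500 = 0.0075 m
robot covers 0.0500·0.0200 − ½·2.5000·0.0200² = 0.0005 m while stopping
human over T_r+T_s: 1.8000·(0.1500+0.0200) = 0.3060 m
margins: 0.0200+0.0800+0.0800 = 0.1800 m
sum ≈ 0.0075+0.0005+0.3060+0.1800 ≈ 0.4940 m = S ✓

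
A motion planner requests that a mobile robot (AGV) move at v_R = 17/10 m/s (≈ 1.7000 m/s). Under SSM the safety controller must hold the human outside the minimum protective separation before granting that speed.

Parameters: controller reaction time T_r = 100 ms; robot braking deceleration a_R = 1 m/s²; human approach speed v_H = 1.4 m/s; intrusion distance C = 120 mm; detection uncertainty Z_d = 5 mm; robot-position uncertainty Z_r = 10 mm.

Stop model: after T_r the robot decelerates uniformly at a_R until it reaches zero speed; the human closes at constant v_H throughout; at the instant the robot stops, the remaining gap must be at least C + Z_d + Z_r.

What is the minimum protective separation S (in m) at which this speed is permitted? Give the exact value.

S_min = 427/100 m = 4.2700 m

stop time T_s = (17/10)/1 = 1.7000 s
robot in T_r: 1.7000·0.1000 = 0.1700 m
robot covers 1.7000·1.7000 − ½·1.0000·1.7000² = 1.4450 m while stopping
person approaches 1.4000·(0.1000+1.7000) = 2.5200 m
margins: 0.1200+0.0050+0.0100 = 0.1350 m
S_min ≈ 0.1700+1.4450+2.5200+0.1350  ⇒  S_min = 427/100 m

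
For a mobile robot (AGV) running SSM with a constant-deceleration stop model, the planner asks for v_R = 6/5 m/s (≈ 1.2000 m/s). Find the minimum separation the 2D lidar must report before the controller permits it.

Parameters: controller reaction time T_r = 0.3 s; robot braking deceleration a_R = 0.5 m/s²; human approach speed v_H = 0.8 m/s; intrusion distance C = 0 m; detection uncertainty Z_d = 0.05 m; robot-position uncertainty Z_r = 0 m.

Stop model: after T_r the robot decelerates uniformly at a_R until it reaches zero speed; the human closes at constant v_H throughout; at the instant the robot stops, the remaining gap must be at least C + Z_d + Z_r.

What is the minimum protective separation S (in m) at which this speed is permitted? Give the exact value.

stop time T_s = (6/5)/(1/2) = 2.4000 s
robot in T_r: 1.2000·0.3000 = 0.3600 m
robot covers 1.2000·2.4000 − ½·0.5000·2.4000² = 1.4400 m while stopping
human closes 0.8000·2.7000 = 2.1600 m
margins: 0.0000+0.0500+0.0000 = 0.0500 m
S_min ≈ 0.3600+1.4400+2.1600+0.0500  ⇒  S_min = 401/100 m

S_min = 401/100 m = 4.0100 m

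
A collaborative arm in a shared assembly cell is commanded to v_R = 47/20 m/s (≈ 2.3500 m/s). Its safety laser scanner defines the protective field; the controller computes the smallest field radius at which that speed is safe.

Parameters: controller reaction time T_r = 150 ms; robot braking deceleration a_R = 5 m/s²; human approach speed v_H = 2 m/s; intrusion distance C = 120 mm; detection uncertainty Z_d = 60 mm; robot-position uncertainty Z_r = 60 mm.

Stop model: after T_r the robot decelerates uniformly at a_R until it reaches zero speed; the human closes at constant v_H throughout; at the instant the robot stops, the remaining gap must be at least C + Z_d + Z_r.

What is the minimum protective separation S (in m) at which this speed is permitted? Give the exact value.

stop time T_s = (47/20)/5 = 0.4700 s
reaction-phase robot travel = 2.3500·0.1500 = 0.3525 m
robot under decel: 2.3500²/(2·5.0000) = 0.5523 m
human closes 2.0000·0.6200 = 1.2400 m
margins: 0.1200+0.0600+0.0600 = 0.2400 m
S_min ≈ 0.3525+0.5523+1.2400+0.2400  ⇒  S_min = 9539/4000 m

S_min = 9539/4000 m = 2.3847 m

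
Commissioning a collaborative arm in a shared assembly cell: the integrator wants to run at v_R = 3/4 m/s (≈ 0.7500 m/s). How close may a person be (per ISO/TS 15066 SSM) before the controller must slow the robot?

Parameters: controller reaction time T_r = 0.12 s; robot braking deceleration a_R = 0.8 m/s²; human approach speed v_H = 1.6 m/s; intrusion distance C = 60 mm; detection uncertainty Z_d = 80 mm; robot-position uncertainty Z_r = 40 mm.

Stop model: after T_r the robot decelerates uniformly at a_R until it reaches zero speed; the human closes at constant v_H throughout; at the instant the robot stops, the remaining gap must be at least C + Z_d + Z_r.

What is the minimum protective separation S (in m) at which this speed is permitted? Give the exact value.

S_min = 37017/16000 m = 2.3136 m

braking lasts T_s = (3/4)/(4/5) = 0.9375 s
robot covers v_R·T_r = 0.7500·0.1200 = 0.0900 m before braking
robot under decel: 0.7500²/(2·0.8000) = 0.3516 m
human closes 1.6000·1.0575 = 1.6920 m
margins: 0.0600+0.0800+0.0400 = 0.1800 m
S_min ≈ 0.0900+0.3516+1.6920+0.1800  ⇒  S_min = 37017/16000 m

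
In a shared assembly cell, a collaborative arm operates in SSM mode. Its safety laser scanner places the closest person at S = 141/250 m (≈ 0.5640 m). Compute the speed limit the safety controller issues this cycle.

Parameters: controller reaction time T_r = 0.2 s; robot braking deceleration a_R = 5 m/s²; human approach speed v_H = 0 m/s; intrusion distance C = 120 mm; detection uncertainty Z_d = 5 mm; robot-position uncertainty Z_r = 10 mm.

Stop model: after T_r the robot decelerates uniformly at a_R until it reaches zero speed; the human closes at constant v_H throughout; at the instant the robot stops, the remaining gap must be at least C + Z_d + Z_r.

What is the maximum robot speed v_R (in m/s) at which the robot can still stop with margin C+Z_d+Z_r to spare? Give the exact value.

v_R_max = 13/10 m/s = 1.3000 m/s

collect terms ⇒ (1/10)·v_R² + (1/5)·v_R + (-429/1000) = 0
  disc = (1/5)² − 4·(1/10)·(-429/1000) = 529/2500 ; √disc = 23/50
  v_R = (−(1/5) + 23/50) / (2·(1/10)) = 13/10 m/s
check:
stop time T_s = (13/10)/5 = 0.2600 s
robot covers v_R·T_r = 1.3000·0.2000 = 0.2600 m before braking
robot covers 1.3000·0.2600 − ½·5.0000·0.2600² = 0.1690 m while stopping
person approaches 0.0000·(0.2000+0.2600) = 0.0000 m
residual clearance needed = 0.1200+0.0050+0.0100 = 0.1350 m
sum ≈ 0.2600+0.1690+0.0000+0.1350 ≈ 0.5640 m = S ✓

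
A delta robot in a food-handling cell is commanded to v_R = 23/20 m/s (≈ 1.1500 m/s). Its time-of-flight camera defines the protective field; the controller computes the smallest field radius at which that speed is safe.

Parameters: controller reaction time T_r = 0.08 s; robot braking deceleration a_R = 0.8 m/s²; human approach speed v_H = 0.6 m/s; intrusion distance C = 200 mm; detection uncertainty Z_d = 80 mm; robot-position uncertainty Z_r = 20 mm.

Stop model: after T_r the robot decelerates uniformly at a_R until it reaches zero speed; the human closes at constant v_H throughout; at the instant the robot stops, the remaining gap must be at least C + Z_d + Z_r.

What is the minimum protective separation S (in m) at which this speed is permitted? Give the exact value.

S_min = 6813/3200 m = 2.1291 m

T_s = v_R/a_R = (23/20)/(4/5) = 1.4375 s
robot in T_r: 1.1500·0.0800 = 0.0920 m
robot under decel: 1.1500²/(2·0.8000) = 0.8266 m
person approaches 0.6000·(0.0800+1.4375) = 0.9105 m
residual clearance needed = 0.2000+0.0800+0.0200 = 0.3000 m
S_min ≈ 0.0920+0.8266+0.9105+0.3000  ⇒  S_min = 6813/3200 m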